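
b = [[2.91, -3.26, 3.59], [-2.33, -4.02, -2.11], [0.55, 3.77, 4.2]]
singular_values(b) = [7.44, 5.6, 1.86]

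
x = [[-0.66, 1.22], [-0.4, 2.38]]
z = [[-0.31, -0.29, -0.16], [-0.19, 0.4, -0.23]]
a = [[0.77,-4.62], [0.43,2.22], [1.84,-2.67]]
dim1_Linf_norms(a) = [4.62, 2.22, 2.67]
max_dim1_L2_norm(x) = 2.41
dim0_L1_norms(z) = [0.5, 0.69, 0.39]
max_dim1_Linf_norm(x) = 2.38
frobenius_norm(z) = 0.67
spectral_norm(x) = 2.76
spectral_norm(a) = 5.93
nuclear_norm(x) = 3.15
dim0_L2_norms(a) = [2.04, 5.78]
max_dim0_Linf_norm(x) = 2.38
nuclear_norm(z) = 0.95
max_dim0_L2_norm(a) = 5.78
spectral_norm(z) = 0.51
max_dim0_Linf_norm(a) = 4.62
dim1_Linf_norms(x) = [1.22, 2.38]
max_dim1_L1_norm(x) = 2.78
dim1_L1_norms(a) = [5.39, 2.65, 4.51]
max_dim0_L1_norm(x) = 3.6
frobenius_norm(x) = 2.78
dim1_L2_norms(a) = [4.68, 2.26, 3.24]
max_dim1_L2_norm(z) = 0.5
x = z @ a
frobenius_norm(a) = 6.13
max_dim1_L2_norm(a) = 4.68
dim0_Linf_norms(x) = [0.66, 2.38]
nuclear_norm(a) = 7.47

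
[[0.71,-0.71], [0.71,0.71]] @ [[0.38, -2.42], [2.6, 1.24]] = [[-1.58, -2.6],[2.12, -0.84]]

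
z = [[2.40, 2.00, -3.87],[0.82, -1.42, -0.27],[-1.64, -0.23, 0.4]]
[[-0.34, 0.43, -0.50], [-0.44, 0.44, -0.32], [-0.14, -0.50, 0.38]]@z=[[0.36, -1.18, 1.0], [-0.17, -1.43, 1.46], [-1.37, 0.34, 0.83]]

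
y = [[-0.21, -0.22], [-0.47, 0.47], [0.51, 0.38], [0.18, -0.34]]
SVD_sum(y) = [[-0.03, 0.02], [-0.53, 0.38], [0.16, -0.11], [0.28, -0.20]] + [[-0.18, -0.24],  [0.06, 0.09],  [0.35, 0.49],  [-0.1, -0.14]]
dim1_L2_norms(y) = [0.3, 0.66, 0.64, 0.38]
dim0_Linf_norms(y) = [0.51, 0.47]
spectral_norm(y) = 0.77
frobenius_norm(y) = 1.04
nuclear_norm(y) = 1.47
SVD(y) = [[-0.05, 0.43], [-0.86, -0.15], [0.25, -0.86], [0.45, 0.24]] @ diag([0.7666801310816862, 0.7064004364413774]) @ [[0.81, -0.58],[-0.58, -0.81]]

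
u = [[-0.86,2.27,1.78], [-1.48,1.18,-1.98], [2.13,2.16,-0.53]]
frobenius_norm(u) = 5.10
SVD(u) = [[0.66, 0.06, 0.75],  [0.15, -0.99, -0.06],  [0.73, 0.15, -0.66]] @ diag([3.392011690965648, 2.7219703512975455, 2.6706991771836597]) @ [[0.22, 0.96, 0.15], [0.64, -0.26, 0.72], [-0.74, 0.07, 0.67]]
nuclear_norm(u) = 8.78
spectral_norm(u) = 3.39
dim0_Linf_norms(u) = [2.13, 2.27, 1.98]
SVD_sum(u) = [[0.51, 2.17, 0.33],[0.12, 0.50, 0.07],[0.56, 2.39, 0.36]] + [[0.1,-0.04,0.11], [-1.72,0.69,-1.94], [0.27,-0.11,0.30]] + [[-1.46, 0.14, 1.34], [0.12, -0.01, -0.11], [1.30, -0.12, -1.19]]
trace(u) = -0.21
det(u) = -24.66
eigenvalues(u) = [(-2.67+0j), (1.23+2.78j), (1.23-2.78j)]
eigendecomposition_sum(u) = [[-1.46+0.00j, (0.12-0j), 1.32-0.00j], [0.12-0.00j, -0.01+0.00j, -0.11+0.00j], [(1.33-0j), (-0.11+0j), (-1.2+0j)]] + [[0.30+0.62j, 1.08-0.40j, 0.23+0.72j], [-0.80+0.43j, (0.59+1.39j), -0.93+0.35j], [0.40+0.65j, 1.13-0.57j, (0.34+0.76j)]] + [[(0.3-0.62j), 1.08+0.40j, (0.23-0.72j)],  [-0.80-0.43j, 0.59-1.39j, -0.93-0.35j],  [(0.4-0.65j), (1.13+0.57j), 0.34-0.76j]]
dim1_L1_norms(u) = [4.91, 4.64, 4.82]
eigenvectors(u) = [[-0.74+0.00j, (-0.02+0.5j), (-0.02-0.5j)], [(0.06+0j), (-0.66+0j), -0.66-0.00j], [0.67+0.00j, 0.03+0.55j, (0.03-0.55j)]]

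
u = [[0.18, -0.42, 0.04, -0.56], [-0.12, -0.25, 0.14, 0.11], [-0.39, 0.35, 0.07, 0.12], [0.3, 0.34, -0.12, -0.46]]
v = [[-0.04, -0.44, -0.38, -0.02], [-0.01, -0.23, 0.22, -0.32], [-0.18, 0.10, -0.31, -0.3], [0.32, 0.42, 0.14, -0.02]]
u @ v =[[-0.19, -0.21, -0.25, 0.13], [0.02, 0.17, -0.04, 0.04], [0.04, 0.15, 0.22, -0.13], [-0.14, -0.42, -0.07, -0.07]]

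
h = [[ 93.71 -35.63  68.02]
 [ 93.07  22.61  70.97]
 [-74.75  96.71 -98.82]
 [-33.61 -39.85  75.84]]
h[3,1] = -39.85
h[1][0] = 93.07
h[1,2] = 70.97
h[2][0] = -74.75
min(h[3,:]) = -39.85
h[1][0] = 93.07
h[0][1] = -35.63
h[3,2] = 75.84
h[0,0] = 93.71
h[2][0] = -74.75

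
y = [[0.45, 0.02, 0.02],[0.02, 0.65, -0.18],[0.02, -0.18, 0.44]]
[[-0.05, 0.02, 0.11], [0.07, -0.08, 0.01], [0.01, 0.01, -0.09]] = y@[[-0.11, 0.06, 0.25], [0.14, -0.14, -0.06], [0.08, -0.04, -0.24]]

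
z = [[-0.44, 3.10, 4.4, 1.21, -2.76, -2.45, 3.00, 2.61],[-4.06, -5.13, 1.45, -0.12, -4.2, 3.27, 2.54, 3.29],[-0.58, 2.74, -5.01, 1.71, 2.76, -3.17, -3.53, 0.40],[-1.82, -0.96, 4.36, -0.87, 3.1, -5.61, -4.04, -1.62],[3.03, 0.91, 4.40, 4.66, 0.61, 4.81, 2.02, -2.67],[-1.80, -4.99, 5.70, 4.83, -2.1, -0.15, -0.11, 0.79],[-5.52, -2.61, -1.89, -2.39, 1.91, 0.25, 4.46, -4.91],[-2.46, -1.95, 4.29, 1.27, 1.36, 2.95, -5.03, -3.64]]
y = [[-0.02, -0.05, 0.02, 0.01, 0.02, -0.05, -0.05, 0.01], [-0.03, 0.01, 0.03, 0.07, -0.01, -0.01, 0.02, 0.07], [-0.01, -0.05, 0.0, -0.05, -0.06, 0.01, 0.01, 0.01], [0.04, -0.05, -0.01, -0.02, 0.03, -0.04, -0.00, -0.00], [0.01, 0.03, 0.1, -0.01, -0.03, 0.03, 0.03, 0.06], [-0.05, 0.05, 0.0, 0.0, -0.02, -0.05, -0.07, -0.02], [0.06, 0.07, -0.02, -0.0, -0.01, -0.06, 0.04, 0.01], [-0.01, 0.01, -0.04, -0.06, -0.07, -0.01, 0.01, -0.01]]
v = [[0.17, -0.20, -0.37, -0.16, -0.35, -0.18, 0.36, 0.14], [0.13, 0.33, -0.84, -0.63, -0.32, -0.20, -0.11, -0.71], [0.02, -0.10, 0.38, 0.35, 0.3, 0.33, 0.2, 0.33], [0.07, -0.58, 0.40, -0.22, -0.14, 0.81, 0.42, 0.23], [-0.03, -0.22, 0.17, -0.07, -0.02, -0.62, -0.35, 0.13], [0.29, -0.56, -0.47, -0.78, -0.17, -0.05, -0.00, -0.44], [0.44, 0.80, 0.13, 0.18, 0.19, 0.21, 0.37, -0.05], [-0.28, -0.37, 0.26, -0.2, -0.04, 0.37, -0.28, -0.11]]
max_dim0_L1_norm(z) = 31.5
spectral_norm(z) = 14.45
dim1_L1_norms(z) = [19.97, 24.06, 19.9, 22.38, 23.11, 20.47, 23.94, 22.95]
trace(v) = 0.85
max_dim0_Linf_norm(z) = 5.7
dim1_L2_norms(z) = [7.75, 9.51, 8.13, 9.17, 9.26, 9.44, 9.71, 8.89]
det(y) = 0.00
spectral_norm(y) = 0.16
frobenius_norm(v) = 2.87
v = z @ y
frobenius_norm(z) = 25.47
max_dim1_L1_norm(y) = 0.3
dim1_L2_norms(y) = [0.09, 0.11, 0.09, 0.08, 0.13, 0.11, 0.12, 0.1]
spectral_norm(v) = 1.91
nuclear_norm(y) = 0.73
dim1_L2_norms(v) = [0.73, 1.37, 0.79, 1.21, 0.78, 1.2, 1.05, 0.74]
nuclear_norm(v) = 6.18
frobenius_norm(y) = 0.30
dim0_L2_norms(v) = [0.64, 1.28, 1.22, 1.13, 0.63, 1.19, 0.83, 0.95]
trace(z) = -10.17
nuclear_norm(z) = 63.31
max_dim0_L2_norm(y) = 0.13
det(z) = 2097265.72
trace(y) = -0.08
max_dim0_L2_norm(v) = 1.28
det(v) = 0.00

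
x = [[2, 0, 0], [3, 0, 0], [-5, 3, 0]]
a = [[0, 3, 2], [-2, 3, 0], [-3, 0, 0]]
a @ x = [[-1, 6, 0], [5, 0, 0], [-6, 0, 0]]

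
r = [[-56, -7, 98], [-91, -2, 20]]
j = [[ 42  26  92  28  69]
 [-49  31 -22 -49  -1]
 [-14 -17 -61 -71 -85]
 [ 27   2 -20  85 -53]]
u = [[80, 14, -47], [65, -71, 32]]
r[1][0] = -91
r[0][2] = 98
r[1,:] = [-91, -2, 20]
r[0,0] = -56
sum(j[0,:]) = 257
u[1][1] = -71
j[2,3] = -71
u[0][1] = 14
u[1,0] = 65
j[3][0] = 27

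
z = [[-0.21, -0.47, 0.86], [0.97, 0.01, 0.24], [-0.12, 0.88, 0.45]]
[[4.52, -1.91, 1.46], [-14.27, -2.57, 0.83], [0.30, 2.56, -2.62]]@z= [[-2.98, -0.86, 4.09], [0.40, 7.41, -12.52], [2.73, -2.42, -0.31]]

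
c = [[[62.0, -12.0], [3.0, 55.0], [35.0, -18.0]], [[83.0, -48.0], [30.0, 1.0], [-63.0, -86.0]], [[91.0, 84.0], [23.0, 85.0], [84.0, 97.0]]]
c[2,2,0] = 84.0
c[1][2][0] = -63.0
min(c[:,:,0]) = -63.0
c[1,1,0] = 30.0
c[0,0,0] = 62.0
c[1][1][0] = 30.0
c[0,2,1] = -18.0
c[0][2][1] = -18.0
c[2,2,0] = 84.0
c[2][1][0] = 23.0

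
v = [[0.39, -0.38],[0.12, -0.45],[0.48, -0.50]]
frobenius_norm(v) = 1.00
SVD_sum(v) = [[0.34, -0.42], [0.27, -0.33], [0.43, -0.54]] + [[0.05,0.04], [-0.15,-0.12], [0.05,0.04]]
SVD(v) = [[-0.55, 0.32], [-0.44, -0.9], [-0.71, 0.30]] @ diag([0.9748159423005439, 0.2086477381538145]) @ [[-0.62,  0.78], [0.78,  0.62]]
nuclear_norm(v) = 1.18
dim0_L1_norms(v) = [0.99, 1.33]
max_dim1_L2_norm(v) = 0.69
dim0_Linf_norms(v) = [0.48, 0.5]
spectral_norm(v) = 0.97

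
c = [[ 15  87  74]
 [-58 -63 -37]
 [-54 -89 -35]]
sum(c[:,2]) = 2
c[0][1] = 87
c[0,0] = 15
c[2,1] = -89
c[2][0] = -54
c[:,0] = [15, -58, -54]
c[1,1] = -63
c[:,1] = [87, -63, -89]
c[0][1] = 87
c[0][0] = 15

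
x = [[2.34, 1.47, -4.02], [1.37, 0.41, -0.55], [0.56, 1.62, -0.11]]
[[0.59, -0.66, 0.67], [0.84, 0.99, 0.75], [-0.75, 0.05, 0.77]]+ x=[[2.93, 0.81, -3.35], [2.21, 1.4, 0.2], [-0.19, 1.67, 0.66]]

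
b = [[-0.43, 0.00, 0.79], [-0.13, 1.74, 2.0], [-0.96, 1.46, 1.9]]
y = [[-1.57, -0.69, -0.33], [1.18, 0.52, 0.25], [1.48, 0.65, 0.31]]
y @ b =[[1.08, -1.68, -3.25], [-0.82, 1.27, 2.45], [-1.02, 1.58, 3.06]]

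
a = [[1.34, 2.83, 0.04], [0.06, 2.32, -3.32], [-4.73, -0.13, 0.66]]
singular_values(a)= [5.3, 4.03, 2.16]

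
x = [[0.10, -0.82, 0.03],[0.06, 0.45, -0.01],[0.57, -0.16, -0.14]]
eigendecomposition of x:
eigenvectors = [[-0.05+0.00j, (0.58+0.13j), (0.58-0.13j)], [0.02+0.00j, -0.09-0.11j, (-0.09+0.11j)], [(1+0j), (0.79+0j), (0.79-0j)]]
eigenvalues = [(-0.17+0j), (0.29+0.12j), (0.29-0.12j)]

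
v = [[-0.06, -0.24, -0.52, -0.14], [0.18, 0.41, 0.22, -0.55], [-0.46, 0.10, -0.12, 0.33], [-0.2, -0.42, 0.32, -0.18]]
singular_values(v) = [0.87, 0.61, 0.58, 0.36]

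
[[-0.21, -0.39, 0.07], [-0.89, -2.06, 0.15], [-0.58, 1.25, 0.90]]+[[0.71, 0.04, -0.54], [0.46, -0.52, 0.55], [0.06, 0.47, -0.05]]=[[0.5,-0.35,-0.47], [-0.43,-2.58,0.70], [-0.52,1.72,0.85]]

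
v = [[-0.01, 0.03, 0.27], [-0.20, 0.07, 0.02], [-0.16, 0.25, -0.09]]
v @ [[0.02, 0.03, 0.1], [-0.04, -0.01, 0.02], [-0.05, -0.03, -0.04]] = [[-0.01,  -0.01,  -0.01], [-0.01,  -0.01,  -0.02], [-0.01,  -0.00,  -0.01]]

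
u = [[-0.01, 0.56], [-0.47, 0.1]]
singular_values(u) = [0.59, 0.45]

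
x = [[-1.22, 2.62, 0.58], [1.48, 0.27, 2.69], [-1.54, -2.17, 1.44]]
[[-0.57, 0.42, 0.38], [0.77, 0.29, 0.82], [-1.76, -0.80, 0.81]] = x @ [[0.76,0.17,-0.15], [0.17,0.24,-0.01], [-0.15,-0.01,0.39]]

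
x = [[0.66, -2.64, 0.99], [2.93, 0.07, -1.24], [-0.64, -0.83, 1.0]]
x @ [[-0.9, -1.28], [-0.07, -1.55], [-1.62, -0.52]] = [[-2.01, 2.73], [-0.63, -3.21], [-0.99, 1.59]]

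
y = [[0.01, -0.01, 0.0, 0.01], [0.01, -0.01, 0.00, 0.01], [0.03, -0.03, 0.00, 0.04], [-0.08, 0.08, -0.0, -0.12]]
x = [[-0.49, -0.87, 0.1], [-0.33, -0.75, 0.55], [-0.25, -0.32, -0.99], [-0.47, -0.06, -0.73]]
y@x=[[-0.01, -0.00, -0.01],[-0.01, -0.00, -0.01],[-0.02, -0.01, -0.04],[0.07, 0.02, 0.12]]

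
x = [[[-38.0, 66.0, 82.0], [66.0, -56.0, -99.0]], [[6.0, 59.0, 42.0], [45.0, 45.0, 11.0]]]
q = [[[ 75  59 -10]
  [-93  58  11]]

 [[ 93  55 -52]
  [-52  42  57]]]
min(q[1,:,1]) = 42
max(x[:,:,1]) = 66.0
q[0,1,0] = -93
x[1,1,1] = 45.0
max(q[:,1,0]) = -52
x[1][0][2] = 42.0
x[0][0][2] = 82.0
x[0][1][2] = -99.0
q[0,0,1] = 59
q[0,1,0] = -93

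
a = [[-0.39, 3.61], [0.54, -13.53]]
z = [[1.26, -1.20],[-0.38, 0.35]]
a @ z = [[-1.86, 1.73],  [5.82, -5.38]]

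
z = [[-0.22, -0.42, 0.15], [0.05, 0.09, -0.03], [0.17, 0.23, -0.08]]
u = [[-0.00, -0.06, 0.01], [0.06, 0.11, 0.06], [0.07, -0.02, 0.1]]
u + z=[[-0.22, -0.48, 0.16],[0.11, 0.2, 0.03],[0.24, 0.21, 0.02]]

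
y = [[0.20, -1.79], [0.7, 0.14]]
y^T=[[0.2, 0.70], [-1.79, 0.14]]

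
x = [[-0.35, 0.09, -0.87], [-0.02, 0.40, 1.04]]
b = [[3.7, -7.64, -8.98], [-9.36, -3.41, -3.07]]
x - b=[[-4.05,7.73,8.11],[9.34,3.81,4.11]]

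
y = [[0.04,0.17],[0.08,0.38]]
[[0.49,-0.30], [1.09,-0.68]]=y @ [[0.16, 0.49], [2.83, -1.89]]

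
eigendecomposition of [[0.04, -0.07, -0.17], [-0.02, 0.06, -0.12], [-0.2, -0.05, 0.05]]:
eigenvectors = [[0.64,0.50,0.14], [0.39,0.48,-0.93], [0.66,-0.72,0.33]]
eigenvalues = [-0.18, 0.22, 0.11]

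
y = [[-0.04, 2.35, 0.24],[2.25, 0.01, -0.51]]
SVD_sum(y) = [[-0.96, 1.84, 0.4], [0.51, -0.97, -0.21]] + [[0.92,0.51,-0.16], [1.74,0.98,-0.3]]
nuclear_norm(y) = 4.67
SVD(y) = [[-0.88, 0.47], [0.47, 0.88]] @ diag([2.3835325052586076, 2.2854261739062216]) @ [[0.45, -0.87, -0.19], [0.86, 0.48, -0.15]]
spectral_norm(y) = 2.38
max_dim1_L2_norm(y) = 2.36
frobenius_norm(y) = 3.30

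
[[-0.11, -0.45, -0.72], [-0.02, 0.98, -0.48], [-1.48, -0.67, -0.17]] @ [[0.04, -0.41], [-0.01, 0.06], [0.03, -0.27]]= [[-0.02,  0.21], [-0.02,  0.2], [-0.06,  0.61]]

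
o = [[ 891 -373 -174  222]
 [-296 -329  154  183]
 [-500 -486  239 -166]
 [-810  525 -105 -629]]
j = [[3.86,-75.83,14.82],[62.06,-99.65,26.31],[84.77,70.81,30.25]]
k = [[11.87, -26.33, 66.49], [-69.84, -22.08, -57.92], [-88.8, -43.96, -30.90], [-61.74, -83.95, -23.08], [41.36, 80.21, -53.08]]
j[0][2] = 14.82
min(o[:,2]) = -174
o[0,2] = -174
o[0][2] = -174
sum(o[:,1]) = -663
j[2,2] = 30.25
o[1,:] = [-296, -329, 154, 183]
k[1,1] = -22.08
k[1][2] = -57.92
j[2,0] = 84.77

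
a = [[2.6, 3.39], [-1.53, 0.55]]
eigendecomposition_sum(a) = [[(1.3+0.62j),1.69-1.31j], [(-0.76+0.59j),0.28+1.41j]] + [[1.30-0.62j,  (1.69+1.31j)], [(-0.76-0.59j),  (0.28-1.41j)]]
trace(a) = 3.15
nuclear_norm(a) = 5.84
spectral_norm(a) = 4.31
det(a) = 6.62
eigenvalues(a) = [(1.58+2.03j), (1.58-2.03j)]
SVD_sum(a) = [[2.75, 3.26], [-0.37, -0.43]] + [[-0.15, 0.13], [-1.16, 0.98]]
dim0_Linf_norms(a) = [2.6, 3.39]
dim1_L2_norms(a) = [4.27, 1.63]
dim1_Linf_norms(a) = [3.39, 1.53]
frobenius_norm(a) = 4.57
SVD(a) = [[-0.99,0.13], [0.13,0.99]] @ diag([4.305022188731807, 1.5369723336894525]) @ [[-0.65, -0.76],[-0.76, 0.65]]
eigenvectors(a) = [[0.83+0.00j, (0.83-0j)], [(-0.25+0.5j), (-0.25-0.5j)]]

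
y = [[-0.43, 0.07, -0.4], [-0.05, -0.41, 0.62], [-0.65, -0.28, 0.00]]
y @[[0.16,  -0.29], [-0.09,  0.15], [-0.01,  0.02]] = [[-0.07, 0.13], [0.02, -0.03], [-0.08, 0.15]]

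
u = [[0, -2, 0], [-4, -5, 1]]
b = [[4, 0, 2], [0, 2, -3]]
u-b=[[-4, -2, -2], [-4, -7, 4]]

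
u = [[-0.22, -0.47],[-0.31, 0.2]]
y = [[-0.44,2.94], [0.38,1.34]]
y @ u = [[-0.81, 0.79],[-0.5, 0.09]]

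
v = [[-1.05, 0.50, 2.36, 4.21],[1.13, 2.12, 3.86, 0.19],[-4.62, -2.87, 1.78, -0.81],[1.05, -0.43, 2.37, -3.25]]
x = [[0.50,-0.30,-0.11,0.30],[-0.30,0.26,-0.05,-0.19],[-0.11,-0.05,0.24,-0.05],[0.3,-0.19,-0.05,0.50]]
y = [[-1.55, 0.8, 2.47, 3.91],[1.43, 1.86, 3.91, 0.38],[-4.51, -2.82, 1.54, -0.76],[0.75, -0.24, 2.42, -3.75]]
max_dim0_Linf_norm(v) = 4.62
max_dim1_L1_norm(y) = 9.63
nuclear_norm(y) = 17.06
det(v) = -139.91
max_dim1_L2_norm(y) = 5.59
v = y + x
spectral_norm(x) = 0.98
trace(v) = -0.40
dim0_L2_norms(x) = [0.66, 0.44, 0.27, 0.62]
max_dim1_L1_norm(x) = 1.21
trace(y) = -1.90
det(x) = 0.00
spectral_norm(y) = 5.90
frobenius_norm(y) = 9.86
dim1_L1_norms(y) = [8.73, 7.58, 9.63, 7.16]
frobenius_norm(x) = 1.04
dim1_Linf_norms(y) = [3.91, 3.91, 4.51, 3.75]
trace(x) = 1.50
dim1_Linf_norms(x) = [0.5, 0.3, 0.24, 0.5]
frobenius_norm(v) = 9.81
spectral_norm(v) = 5.93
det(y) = -0.19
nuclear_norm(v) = 17.70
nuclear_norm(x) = 1.50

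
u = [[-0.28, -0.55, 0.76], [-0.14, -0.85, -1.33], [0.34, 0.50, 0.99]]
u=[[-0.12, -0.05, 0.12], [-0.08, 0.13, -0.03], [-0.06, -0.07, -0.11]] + [[-0.16, -0.50, 0.64], [-0.06, -0.98, -1.3], [0.40, 0.57, 1.1]]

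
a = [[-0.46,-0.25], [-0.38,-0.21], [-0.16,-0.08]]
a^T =[[-0.46,-0.38,-0.16], [-0.25,-0.21,-0.08]]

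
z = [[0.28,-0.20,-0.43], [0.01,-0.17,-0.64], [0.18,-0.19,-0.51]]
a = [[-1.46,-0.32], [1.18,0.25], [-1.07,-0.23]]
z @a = [[-0.18, -0.04], [0.47, 0.10], [0.06, 0.01]]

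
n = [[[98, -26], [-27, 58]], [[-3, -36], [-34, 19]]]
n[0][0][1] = -26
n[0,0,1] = -26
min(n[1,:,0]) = -34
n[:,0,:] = [[98, -26], [-3, -36]]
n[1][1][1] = 19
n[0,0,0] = 98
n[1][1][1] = 19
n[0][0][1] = -26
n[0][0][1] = -26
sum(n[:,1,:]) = 16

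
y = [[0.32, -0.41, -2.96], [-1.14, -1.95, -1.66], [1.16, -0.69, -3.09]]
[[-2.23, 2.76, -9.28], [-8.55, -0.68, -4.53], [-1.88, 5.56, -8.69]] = y @ [[1.52, 2.94, 0.88],  [3.08, -0.96, -1.07],  [0.49, -0.48, 3.38]]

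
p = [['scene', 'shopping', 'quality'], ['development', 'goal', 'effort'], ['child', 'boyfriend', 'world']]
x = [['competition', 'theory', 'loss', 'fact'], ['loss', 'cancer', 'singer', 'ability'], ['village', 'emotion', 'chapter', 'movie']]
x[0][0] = 'competition'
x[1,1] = 'cancer'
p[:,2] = ['quality', 'effort', 'world']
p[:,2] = ['quality', 'effort', 'world']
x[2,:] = ['village', 'emotion', 'chapter', 'movie']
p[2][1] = 'boyfriend'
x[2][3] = 'movie'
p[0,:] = ['scene', 'shopping', 'quality']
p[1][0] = 'development'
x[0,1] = 'theory'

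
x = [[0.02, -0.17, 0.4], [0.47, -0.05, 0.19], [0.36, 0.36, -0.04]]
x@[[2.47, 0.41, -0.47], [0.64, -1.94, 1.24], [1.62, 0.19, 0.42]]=[[0.59, 0.41, -0.05], [1.44, 0.33, -0.2], [1.05, -0.56, 0.26]]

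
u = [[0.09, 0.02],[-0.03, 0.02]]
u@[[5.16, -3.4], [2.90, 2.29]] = [[0.52, -0.26], [-0.10, 0.15]]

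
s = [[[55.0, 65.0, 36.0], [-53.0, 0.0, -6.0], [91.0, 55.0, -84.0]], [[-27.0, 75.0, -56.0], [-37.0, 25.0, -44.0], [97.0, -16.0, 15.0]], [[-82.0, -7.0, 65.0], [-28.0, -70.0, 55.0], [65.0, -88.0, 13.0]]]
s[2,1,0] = -28.0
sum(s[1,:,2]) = -85.0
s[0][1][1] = 0.0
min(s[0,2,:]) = -84.0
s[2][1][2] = 55.0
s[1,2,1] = -16.0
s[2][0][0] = -82.0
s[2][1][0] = -28.0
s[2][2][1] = -88.0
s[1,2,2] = 15.0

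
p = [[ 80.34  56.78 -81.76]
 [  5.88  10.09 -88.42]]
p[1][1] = 10.09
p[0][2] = -81.76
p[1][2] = -88.42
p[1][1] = 10.09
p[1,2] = -88.42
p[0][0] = 80.34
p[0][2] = -81.76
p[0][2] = -81.76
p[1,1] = 10.09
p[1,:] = [5.88, 10.09, -88.42]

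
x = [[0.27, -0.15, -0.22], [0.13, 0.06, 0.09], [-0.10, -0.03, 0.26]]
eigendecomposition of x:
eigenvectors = [[0.80+0.00j, (-0.2-0.55j), -0.20+0.55j], [0.15+0.00j, (-0.74+0j), (-0.74-0j)], [(-0.59+0j), (0.01-0.32j), (0.01+0.32j)]]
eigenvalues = [(0.4+0j), (0.09+0.14j), (0.09-0.14j)]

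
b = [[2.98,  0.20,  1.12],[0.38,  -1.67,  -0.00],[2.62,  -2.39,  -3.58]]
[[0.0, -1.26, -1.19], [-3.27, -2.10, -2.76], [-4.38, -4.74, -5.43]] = b @[[-0.08,-0.56,-0.54], [1.94,1.13,1.53], [-0.13,0.16,0.10]]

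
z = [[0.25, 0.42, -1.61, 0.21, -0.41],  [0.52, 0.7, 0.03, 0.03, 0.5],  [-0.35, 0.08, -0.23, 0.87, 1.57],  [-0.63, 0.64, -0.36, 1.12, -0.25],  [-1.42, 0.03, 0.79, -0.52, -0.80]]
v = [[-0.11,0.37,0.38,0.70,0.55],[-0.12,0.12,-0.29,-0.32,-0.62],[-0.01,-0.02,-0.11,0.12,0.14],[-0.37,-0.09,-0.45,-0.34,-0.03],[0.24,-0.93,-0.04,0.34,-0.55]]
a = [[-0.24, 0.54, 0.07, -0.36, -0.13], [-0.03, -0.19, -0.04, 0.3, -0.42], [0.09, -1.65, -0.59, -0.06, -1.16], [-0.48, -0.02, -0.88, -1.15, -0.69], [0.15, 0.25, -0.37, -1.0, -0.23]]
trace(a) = -2.40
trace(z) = 1.04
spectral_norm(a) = 2.35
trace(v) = -0.99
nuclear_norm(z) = 7.43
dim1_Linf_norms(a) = [0.54, 0.42, 1.65, 1.15, 1.0]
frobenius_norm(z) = 3.64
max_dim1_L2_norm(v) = 1.16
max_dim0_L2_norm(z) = 1.89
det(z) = 3.90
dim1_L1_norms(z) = [2.9, 1.78, 3.1, 3.0, 3.56]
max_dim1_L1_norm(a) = 3.55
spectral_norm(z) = 2.41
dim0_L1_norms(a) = [0.99, 2.65, 1.95, 2.87, 2.63]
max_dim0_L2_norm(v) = 1.01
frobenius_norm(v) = 1.88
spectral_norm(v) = 1.40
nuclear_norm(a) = 5.22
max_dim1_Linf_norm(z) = 1.61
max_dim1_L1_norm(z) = 3.56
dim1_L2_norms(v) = [1.04, 0.77, 0.22, 0.68, 1.16]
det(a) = 0.12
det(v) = 0.03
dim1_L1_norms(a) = [1.34, 0.98, 3.55, 3.22, 2.0]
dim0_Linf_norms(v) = [0.37, 0.93, 0.45, 0.7, 0.62]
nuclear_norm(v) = 3.47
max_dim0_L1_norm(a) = 2.87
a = z @ v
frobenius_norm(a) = 3.05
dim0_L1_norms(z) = [3.17, 1.87, 3.02, 2.75, 3.53]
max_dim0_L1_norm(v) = 1.89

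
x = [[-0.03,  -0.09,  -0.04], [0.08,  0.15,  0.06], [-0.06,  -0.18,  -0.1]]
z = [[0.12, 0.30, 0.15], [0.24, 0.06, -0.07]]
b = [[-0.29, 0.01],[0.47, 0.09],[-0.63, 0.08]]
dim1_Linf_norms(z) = [0.3, 0.24]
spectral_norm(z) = 0.38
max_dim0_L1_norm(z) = 0.36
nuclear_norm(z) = 0.60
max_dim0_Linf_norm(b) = 0.63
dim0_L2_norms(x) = [0.1, 0.25, 0.12]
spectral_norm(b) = 0.84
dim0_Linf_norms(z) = [0.24, 0.3, 0.15]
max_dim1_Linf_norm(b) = 0.63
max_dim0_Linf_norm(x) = 0.18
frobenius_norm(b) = 0.85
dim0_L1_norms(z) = [0.36, 0.36, 0.22]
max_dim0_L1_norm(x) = 0.42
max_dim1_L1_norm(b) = 0.71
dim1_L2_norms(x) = [0.1, 0.18, 0.21]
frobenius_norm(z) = 0.44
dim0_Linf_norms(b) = [0.63, 0.09]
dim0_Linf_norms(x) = [0.08, 0.18, 0.1]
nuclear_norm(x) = 0.33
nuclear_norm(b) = 0.96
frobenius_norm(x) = 0.30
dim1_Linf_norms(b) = [0.29, 0.47, 0.63]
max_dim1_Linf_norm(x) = 0.18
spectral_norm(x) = 0.30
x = b @ z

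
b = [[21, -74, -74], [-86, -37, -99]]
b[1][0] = -86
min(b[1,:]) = -99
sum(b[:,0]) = -65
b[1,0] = -86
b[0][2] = -74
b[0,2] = -74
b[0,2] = -74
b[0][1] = -74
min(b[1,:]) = -99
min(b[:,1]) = -74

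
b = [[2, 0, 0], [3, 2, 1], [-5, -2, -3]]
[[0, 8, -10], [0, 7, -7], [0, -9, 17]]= b @ [[0, 4, -5], [0, -1, 4], [0, -3, 0]]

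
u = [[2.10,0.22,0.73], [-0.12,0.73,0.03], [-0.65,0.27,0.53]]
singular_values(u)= [2.28, 0.91, 0.54]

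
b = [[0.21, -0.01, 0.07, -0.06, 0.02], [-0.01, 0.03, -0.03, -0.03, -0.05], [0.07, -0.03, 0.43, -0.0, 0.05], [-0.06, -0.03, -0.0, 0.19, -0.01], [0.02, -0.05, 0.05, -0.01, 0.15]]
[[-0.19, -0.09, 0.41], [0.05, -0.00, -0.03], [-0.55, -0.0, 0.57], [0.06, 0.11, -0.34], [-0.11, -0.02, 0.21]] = b @ [[-0.41, -0.27, 1.19], [0.69, 0.97, 1.03], [-1.17, 0.08, 1.08], [0.30, 0.64, -1.17], [-0.04, 0.24, 1.13]]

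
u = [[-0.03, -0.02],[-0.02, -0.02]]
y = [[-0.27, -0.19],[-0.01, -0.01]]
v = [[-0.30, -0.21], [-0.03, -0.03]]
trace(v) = -0.33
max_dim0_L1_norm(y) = 0.28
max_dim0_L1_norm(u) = 0.05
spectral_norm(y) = 0.33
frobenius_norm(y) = 0.33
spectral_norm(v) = 0.37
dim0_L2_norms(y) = [0.27, 0.19]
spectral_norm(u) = 0.05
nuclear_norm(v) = 0.38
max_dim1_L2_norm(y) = 0.33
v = y + u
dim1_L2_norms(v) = [0.37, 0.04]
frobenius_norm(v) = 0.37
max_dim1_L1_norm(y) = 0.46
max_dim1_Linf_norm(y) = 0.27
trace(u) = -0.05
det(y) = 0.00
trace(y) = -0.28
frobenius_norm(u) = 0.05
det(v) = 0.00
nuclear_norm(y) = 0.33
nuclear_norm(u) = 0.05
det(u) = 0.00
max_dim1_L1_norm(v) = 0.51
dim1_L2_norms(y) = [0.33, 0.01]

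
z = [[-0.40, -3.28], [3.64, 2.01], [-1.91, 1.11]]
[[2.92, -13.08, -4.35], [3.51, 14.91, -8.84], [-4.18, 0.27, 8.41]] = z@[[1.56, 2.03, -3.39], [-1.08, 3.74, 1.74]]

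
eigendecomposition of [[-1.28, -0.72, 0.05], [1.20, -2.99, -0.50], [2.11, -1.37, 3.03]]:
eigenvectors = [[(0.02+0j), (0.53+0.23j), 0.53-0.23j], [(-0.08+0j), (0.81+0j), (0.81-0j)], [(1+0j), (0.01-0.09j), (0.01+0.09j)]]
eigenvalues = [(3.18+0j), (-2.21+0.4j), (-2.21-0.4j)]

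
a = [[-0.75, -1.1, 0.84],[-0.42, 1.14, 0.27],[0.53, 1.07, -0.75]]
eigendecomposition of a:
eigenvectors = [[0.76, 0.71, -0.31], [0.17, 0.09, 0.88], [-0.63, 0.7, 0.36]]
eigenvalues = [-1.69, -0.07, 1.4]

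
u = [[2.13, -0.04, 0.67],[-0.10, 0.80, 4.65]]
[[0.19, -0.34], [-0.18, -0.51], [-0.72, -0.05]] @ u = [[0.44, -0.28, -1.45], [-0.33, -0.40, -2.49], [-1.53, -0.01, -0.71]]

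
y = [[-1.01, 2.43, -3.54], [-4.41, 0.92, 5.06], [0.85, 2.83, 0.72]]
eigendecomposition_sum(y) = [[(-0.52+2.06j), (1.24+0.71j), -1.73-0.93j], [(-1.68-0.4j), -0.56+1.01j, (0.74-1.42j)], [0.80+0.83j, (0.68-0.37j), -0.93+0.53j]] + [[(-0.52-2.06j),(1.24-0.71j),-1.73+0.93j], [-1.68+0.40j,(-0.56-1.01j),(0.74+1.42j)], [0.80-0.83j,0.68+0.37j,-0.93-0.53j]] + [[0.02-0.00j, -0.04+0.00j, -0.07-0.00j], [-1.05+0.00j, (2.04-0j), (3.59+0j)], [-0.76+0.00j, (1.47-0j), 2.58+0.00j]]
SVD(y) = [[0.34, -0.84, 0.41],[-0.94, -0.29, 0.18],[-0.03, -0.45, -0.89]] @ diag([7.07473586280921, 4.171912936351405, 2.6735285528651]) @ [[0.53, -0.02, -0.85], [0.42, -0.86, 0.28], [-0.73, -0.51, -0.45]]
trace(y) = 0.63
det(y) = 78.91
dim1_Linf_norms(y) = [3.54, 5.06, 2.83]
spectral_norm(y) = 7.07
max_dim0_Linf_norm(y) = 5.06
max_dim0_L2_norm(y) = 6.22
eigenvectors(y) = [[-0.72+0.00j, (-0.72-0j), (-0.02+0j)], [(-0.01-0.58j), (-0.01+0.58j), (0.81+0j)], [(-0.21+0.33j), -0.21-0.33j, (0.58+0j)]]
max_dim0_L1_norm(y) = 9.32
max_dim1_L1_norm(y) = 10.39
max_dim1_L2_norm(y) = 6.77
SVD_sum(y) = [[1.29, -0.04, -2.04],[-3.55, 0.11, 5.62],[-0.11, 0.00, 0.17]] + [[-1.49, 3.03, -1.00], [-0.52, 1.05, -0.35], [-0.79, 1.61, -0.53]] + [[-0.81, -0.56, -0.5],[-0.35, -0.24, -0.21],[1.75, 1.21, 1.08]]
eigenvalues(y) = [(-2+3.6j), (-2-3.6j), (4.64+0j)]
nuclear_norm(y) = 13.92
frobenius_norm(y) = 8.64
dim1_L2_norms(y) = [4.41, 6.77, 3.04]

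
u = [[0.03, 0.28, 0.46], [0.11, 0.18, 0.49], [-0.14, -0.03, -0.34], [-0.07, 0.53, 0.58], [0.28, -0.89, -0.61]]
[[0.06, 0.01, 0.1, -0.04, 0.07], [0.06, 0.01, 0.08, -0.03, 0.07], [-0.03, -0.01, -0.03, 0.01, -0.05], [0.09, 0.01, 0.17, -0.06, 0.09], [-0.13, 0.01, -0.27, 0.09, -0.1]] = u @ [[0.06, -0.04, -0.08, 0.11, 0.01], [0.12, -0.06, 0.21, -0.01, 0.03], [0.06, 0.06, 0.10, -0.08, 0.13]]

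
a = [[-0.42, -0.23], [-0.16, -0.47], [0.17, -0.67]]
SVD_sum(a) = [[-0.03, -0.28], [-0.06, -0.48], [-0.07, -0.64]] + [[-0.39,  0.05], [-0.10,  0.01], [0.24,  -0.03]]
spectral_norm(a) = 0.85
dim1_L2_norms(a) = [0.48, 0.5, 0.69]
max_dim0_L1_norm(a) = 1.37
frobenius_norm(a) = 0.98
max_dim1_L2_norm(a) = 0.69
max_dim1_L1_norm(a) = 0.84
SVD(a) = [[-0.32, 0.83], [-0.57, 0.22], [-0.76, -0.52]] @ diag([0.8540636172415187, 0.47347158067230666]) @ [[0.12,  0.99], [-0.99,  0.12]]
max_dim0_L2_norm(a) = 0.85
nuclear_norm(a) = 1.33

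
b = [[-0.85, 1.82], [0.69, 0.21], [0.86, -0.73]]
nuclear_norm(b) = 3.09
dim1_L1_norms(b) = [2.67, 0.9, 1.59]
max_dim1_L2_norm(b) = 2.01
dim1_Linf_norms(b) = [1.82, 0.69, 0.86]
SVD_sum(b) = [[-1.06, 1.69], [0.10, -0.16], [0.57, -0.91]] + [[0.21, 0.13], [0.59, 0.37], [0.29, 0.18]]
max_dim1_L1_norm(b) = 2.67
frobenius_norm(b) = 2.41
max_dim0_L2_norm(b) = 1.97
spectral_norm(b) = 2.27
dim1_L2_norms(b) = [2.01, 0.72, 1.13]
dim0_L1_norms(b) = [2.4, 2.76]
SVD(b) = [[-0.88, -0.31], [0.08, -0.86], [0.47, -0.42]] @ diag([2.2728779916483366, 0.8134037343660423]) @ [[0.53, -0.85], [-0.85, -0.53]]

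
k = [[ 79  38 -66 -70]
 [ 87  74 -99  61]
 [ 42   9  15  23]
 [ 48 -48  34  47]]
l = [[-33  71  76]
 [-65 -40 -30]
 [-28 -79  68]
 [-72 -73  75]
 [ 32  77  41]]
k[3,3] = 47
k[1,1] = 74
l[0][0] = -33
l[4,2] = 41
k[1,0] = 87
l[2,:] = [-28, -79, 68]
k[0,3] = -70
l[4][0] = 32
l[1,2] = -30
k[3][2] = 34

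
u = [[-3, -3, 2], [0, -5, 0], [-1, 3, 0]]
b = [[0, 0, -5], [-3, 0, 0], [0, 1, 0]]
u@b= [[9, 2, 15], [15, 0, 0], [-9, 0, 5]]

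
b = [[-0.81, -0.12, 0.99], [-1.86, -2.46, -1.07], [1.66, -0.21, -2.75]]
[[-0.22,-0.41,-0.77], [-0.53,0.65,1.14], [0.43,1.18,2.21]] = b@ [[0.6,-0.01,0.08], [-0.34,-0.07,-0.20], [0.23,-0.43,-0.74]]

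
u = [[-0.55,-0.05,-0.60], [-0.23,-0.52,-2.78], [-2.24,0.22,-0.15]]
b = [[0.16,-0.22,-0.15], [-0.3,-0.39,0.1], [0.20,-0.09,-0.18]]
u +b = [[-0.39, -0.27, -0.75], [-0.53, -0.91, -2.68], [-2.04, 0.13, -0.33]]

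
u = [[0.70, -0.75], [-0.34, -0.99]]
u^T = [[0.7, -0.34],[-0.75, -0.99]]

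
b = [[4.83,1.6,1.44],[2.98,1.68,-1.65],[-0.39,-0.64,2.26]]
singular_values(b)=[6.14, 3.22, 0.09]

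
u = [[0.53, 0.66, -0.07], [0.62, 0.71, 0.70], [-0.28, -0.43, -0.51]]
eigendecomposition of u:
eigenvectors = [[(0.73+0j), -0.64-0.07j, (-0.64+0.07j)], [0.62+0.00j, 0.68+0.00j, (0.68-0j)], [-0.29+0.00j, (-0.31+0.16j), (-0.31-0.16j)]]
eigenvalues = [(1.12+0j), (-0.19+0.1j), (-0.19-0.1j)]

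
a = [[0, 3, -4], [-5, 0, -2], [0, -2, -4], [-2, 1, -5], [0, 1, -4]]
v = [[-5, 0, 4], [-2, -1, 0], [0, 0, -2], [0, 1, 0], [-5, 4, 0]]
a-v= [[5, 3, -8], [-3, 1, -2], [0, -2, -2], [-2, 0, -5], [5, -3, -4]]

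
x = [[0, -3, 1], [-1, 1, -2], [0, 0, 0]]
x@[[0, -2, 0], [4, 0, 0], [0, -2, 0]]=[[-12, -2, 0], [4, 6, 0], [0, 0, 0]]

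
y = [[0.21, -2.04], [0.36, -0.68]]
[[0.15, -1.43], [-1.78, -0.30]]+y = [[0.36, -3.47], [-1.42, -0.98]]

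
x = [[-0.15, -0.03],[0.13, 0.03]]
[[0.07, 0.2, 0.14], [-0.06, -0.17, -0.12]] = x @ [[-0.46, -1.29, -0.96], [0.09, -0.17, -0.0]]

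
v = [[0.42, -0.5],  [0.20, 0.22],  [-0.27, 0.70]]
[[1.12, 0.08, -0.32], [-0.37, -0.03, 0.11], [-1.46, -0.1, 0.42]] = v @ [[0.33,0.02,-0.09], [-1.96,-0.14,0.56]]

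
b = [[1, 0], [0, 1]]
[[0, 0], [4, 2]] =b @ [[0, 0], [4, 2]]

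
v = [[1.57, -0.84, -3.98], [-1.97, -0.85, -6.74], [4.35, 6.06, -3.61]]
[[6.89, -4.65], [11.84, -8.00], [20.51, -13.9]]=v @ [[0.21, -0.14], [2.0, -1.36], [-2.07, 1.4]]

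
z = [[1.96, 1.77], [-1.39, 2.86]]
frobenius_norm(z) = 4.13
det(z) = 8.07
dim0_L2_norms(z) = [2.4, 3.36]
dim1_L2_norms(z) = [2.64, 3.18]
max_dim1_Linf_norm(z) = 2.86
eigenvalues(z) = [(2.41+1.5j), (2.41-1.5j)]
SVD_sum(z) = [[-0.14,  1.58], [-0.27,  2.96]] + [[2.10, 0.19], [-1.12, -0.10]]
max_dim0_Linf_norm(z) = 2.86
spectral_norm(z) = 3.37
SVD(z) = [[0.47, 0.88],[0.88, -0.47]] @ diag([3.370219928423788, 2.3932859490782032]) @ [[-0.09, 1.0], [1.0, 0.09]]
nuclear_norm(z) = 5.76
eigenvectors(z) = [[0.75+0.00j, 0.75-0.00j],[(0.19+0.64j), 0.19-0.64j]]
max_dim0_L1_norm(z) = 4.63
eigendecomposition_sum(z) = [[(0.98+1.11j), 0.88-1.42j], [-0.70+1.11j, (1.43+0.39j)]] + [[(0.98-1.11j), 0.88+1.42j], [-0.70-1.11j, 1.43-0.39j]]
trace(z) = 4.82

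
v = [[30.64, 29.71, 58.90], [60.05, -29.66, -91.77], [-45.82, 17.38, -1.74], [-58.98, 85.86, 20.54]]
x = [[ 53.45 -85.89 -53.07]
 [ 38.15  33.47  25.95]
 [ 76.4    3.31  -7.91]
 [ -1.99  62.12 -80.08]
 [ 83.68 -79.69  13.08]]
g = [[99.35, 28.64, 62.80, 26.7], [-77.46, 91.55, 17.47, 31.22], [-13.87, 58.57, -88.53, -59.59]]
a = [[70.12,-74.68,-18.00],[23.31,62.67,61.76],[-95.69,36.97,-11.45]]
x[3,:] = [-1.99, 62.12, -80.08]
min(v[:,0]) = -58.98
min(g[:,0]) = -77.46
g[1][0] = -77.46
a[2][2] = -11.45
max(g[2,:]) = 58.57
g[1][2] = 17.47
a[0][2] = -18.0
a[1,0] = 23.31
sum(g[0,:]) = 217.48999999999998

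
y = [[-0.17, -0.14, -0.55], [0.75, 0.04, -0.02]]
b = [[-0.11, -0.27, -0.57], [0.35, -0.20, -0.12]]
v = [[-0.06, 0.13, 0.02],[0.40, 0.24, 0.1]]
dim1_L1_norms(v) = [0.21, 0.74]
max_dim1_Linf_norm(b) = 0.57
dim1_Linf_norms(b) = [0.57, 0.35]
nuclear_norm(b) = 1.05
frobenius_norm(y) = 0.96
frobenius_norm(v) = 0.50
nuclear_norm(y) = 1.33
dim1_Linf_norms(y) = [0.55, 0.75]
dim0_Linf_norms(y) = [0.75, 0.14, 0.55]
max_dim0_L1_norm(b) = 0.69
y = v + b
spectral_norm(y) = 0.79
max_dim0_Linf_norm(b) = 0.57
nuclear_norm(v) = 0.62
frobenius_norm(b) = 0.77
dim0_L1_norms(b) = [0.46, 0.47, 0.69]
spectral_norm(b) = 0.66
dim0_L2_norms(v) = [0.4, 0.27, 0.1]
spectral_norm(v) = 0.48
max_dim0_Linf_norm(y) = 0.75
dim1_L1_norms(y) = [0.86, 0.81]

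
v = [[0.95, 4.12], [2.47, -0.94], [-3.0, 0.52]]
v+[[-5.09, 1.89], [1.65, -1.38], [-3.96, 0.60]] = [[-4.14, 6.01], [4.12, -2.32], [-6.96, 1.12]]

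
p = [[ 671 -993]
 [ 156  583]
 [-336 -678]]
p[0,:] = [671, -993]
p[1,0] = 156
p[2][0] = -336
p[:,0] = [671, 156, -336]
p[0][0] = 671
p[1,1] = 583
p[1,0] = 156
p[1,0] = 156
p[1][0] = 156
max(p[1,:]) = 583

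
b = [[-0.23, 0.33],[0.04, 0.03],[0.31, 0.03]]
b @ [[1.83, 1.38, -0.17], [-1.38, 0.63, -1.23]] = [[-0.88, -0.11, -0.37],  [0.03, 0.07, -0.04],  [0.53, 0.45, -0.09]]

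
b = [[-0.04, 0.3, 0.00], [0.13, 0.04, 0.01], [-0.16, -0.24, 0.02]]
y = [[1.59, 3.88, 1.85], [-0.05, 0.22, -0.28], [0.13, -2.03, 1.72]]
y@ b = [[0.14, 0.19, 0.08], [0.08, 0.06, -0.0], [-0.54, -0.45, 0.01]]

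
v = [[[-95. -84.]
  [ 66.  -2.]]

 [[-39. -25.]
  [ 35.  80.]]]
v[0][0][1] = -84.0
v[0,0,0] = -95.0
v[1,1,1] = 80.0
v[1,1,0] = 35.0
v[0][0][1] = -84.0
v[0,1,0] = 66.0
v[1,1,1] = 80.0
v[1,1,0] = 35.0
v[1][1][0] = 35.0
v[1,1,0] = 35.0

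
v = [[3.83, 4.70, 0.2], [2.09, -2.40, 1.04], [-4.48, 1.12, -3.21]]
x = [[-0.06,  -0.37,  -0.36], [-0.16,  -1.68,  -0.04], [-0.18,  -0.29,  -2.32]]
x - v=[[-3.89, -5.07, -0.56], [-2.25, 0.72, -1.08], [4.3, -1.41, 0.89]]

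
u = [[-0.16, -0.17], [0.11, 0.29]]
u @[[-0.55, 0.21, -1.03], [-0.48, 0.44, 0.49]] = [[0.17, -0.11, 0.08], [-0.2, 0.15, 0.03]]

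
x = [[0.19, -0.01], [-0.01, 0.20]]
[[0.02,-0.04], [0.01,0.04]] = x @ [[0.11, -0.20], [0.06, 0.19]]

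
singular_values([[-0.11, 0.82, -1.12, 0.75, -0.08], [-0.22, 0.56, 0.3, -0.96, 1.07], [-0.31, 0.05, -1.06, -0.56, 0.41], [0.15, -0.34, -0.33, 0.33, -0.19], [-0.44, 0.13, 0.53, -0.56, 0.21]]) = [2.02, 1.7, 0.88, 0.44, 0.1]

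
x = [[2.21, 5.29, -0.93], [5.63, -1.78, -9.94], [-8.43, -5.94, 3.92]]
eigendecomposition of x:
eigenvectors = [[-0.35, -0.71, -0.54], [-0.61, 0.62, 0.84], [0.71, -0.33, 0.04]]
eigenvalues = [13.17, -2.9, -5.92]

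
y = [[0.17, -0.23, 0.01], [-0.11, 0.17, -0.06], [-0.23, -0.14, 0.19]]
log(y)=[[(-1.95+1.15j),(-1.2+1.48j),-0.06+0.34j],[-0.69+1.13j,-2.03+1.46j,(-0.3+0.33j)],[(-1.3+1.83j),(-1.14+2.37j),-1.71+0.54j]]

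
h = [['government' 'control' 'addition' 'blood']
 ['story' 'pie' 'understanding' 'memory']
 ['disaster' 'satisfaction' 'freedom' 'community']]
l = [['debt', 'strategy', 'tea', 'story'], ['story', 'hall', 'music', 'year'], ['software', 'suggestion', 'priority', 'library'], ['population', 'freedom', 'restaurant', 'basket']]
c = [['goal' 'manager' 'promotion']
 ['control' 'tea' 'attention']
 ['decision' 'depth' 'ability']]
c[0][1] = 'manager'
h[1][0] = 'story'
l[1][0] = 'story'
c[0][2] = 'promotion'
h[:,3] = ['blood', 'memory', 'community']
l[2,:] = ['software', 'suggestion', 'priority', 'library']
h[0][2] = 'addition'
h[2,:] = ['disaster', 'satisfaction', 'freedom', 'community']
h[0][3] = 'blood'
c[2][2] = 'ability'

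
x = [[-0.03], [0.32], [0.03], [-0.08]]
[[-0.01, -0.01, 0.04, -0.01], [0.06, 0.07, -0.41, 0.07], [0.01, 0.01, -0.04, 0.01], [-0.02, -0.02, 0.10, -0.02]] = x@[[0.20,0.23,-1.29,0.23]]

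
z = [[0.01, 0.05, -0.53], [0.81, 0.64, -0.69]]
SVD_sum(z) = [[0.22, 0.18, -0.23],[0.75, 0.6, -0.78]] + [[-0.21, -0.13, -0.30],[0.06, 0.04, 0.09]]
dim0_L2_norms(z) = [0.81, 0.64, 0.87]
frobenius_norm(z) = 1.35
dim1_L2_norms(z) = [0.53, 1.24]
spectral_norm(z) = 1.29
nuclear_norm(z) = 1.69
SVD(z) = [[-0.28, -0.96], [-0.96, 0.28]] @ diag([1.2889211477157696, 0.404947249615386]) @ [[-0.61, -0.49, 0.63], [0.54, 0.33, 0.77]]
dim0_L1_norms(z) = [0.82, 0.69, 1.22]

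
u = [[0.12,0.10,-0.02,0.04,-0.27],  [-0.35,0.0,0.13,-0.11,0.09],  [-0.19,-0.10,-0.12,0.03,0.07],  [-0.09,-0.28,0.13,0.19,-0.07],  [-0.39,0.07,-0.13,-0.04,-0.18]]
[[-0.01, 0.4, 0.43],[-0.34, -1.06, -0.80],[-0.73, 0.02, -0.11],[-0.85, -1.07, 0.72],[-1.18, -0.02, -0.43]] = u @ [[2.5, 1.61, 1.11],[0.96, 1.39, -0.75],[1.35, -3.93, -0.07],[-2.4, -0.13, 2.91],[1.05, 0.01, -0.93]]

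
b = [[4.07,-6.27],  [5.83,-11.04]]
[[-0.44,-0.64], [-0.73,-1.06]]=b @ [[-0.03, -0.05], [0.05, 0.07]]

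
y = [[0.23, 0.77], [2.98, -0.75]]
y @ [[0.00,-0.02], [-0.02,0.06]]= [[-0.02,  0.04], [0.02,  -0.1]]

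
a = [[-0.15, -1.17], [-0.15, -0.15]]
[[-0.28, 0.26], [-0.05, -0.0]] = a @ [[0.09, 0.29], [0.23, -0.26]]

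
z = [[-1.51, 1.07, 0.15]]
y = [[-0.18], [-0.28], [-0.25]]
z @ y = [[-0.07]]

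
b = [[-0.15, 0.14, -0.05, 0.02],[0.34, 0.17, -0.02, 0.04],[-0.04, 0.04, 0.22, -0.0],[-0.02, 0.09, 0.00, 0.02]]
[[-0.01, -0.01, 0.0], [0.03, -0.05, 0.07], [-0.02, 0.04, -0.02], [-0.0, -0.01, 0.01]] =b @ [[0.09,  -0.09,  0.14], [0.02,  -0.13,  0.15], [-0.09,  0.19,  -0.11], [-0.09,  0.12,  -0.09]]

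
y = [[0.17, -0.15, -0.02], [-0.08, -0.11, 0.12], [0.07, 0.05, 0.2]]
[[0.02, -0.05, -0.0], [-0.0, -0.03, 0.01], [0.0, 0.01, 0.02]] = y @ [[0.07, -0.03, -0.00], [-0.03, 0.3, -0.00], [-0.00, -0.0, 0.11]]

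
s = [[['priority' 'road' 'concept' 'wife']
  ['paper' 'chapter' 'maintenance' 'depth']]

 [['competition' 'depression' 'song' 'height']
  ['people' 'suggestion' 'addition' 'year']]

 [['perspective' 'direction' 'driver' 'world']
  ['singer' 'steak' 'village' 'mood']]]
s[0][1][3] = 'depth'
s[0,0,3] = 'wife'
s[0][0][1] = 'road'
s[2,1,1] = 'steak'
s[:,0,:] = [['priority', 'road', 'concept', 'wife'], ['competition', 'depression', 'song', 'height'], ['perspective', 'direction', 'driver', 'world']]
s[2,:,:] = [['perspective', 'direction', 'driver', 'world'], ['singer', 'steak', 'village', 'mood']]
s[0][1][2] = 'maintenance'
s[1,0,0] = 'competition'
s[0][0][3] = 'wife'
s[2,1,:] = ['singer', 'steak', 'village', 'mood']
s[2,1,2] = 'village'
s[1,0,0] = 'competition'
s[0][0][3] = 'wife'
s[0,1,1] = 'chapter'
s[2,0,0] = 'perspective'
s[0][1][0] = 'paper'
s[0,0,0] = 'priority'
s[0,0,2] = 'concept'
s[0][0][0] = 'priority'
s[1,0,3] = 'height'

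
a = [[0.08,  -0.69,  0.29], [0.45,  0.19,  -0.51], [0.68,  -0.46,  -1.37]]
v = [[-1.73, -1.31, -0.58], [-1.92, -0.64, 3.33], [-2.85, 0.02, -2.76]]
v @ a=[[-1.12, 1.21, 0.96], [1.82, -0.33, -4.79], [-2.10, 3.24, 2.94]]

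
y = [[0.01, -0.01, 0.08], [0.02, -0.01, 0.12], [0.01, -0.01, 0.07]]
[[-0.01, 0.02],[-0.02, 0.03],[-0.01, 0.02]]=y @ [[-0.08, -0.21], [-0.01, -0.17], [-0.13, 0.25]]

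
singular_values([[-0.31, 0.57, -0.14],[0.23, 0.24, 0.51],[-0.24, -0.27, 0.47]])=[0.76, 0.63, 0.44]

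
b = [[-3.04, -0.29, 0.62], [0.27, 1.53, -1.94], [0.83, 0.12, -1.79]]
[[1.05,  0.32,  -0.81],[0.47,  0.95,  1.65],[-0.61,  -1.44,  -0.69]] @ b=[[-3.78, 0.09, 1.48], [0.2, 1.52, -4.51], [0.89, -2.11, 3.65]]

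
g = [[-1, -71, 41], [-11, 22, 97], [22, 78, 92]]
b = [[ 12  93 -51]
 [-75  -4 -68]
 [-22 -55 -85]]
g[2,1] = 78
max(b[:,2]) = -51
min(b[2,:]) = -85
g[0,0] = -1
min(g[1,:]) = -11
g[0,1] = -71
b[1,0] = -75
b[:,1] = [93, -4, -55]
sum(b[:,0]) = -85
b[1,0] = -75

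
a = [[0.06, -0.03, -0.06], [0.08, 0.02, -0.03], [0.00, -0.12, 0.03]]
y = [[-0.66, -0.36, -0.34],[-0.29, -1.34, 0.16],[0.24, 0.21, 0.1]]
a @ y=[[-0.05,0.01,-0.03], [-0.07,-0.06,-0.03], [0.04,0.17,-0.02]]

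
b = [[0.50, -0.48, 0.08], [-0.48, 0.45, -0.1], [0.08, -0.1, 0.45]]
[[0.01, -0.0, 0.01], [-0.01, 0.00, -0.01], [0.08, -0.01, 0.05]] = b@[[-0.04,0.0,-0.02], [-0.03,0.0,-0.02], [0.17,-0.02,0.10]]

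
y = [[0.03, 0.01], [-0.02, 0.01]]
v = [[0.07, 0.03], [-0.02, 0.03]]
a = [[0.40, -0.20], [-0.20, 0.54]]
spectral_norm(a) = 0.68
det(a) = 0.18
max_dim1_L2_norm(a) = 0.58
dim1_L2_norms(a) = [0.45, 0.58]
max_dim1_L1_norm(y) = 0.04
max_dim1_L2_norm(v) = 0.08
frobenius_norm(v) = 0.08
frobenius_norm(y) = 0.04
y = a @ v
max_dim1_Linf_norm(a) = 0.54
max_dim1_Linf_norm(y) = 0.03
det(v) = 0.00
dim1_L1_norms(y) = [0.04, 0.03]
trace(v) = 0.10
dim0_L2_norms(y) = [0.04, 0.01]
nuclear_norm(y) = 0.05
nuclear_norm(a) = 0.94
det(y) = 0.00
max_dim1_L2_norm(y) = 0.03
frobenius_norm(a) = 0.73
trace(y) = 0.04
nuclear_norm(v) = 0.11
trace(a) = 0.94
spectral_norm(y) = 0.04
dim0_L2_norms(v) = [0.07, 0.04]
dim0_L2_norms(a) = [0.45, 0.58]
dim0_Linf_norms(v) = [0.07, 0.03]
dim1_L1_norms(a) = [0.6, 0.74]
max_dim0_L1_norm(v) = 0.09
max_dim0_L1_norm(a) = 0.74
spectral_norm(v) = 0.08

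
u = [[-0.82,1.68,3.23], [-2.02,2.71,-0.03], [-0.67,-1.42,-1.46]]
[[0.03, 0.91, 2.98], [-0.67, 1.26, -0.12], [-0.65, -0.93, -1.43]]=u @ [[0.52, 0.14, 0.07], [0.14, 0.57, 0.02], [0.07, 0.02, 0.93]]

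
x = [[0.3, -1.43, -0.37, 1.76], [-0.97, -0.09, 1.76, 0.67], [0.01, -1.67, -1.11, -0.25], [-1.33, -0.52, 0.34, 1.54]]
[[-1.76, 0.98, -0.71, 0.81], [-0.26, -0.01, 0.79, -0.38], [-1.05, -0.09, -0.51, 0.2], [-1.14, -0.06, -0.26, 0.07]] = x @ [[0.08, 0.59, 0.0, 0.3], [0.63, -0.11, -0.02, -0.05], [0.11, 0.16, 0.56, -0.18], [-0.48, 0.40, -0.30, 0.33]]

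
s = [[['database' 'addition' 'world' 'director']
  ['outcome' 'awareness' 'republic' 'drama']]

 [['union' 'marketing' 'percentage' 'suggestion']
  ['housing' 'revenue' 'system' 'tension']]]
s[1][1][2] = 'system'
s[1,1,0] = 'housing'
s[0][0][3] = 'director'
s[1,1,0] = 'housing'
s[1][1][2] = 'system'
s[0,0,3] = 'director'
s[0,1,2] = 'republic'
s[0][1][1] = 'awareness'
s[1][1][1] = 'revenue'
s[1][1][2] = 'system'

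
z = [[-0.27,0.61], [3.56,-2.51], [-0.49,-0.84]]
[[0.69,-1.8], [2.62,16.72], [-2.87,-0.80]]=z@ [[2.23, 3.8], [2.12, -1.27]]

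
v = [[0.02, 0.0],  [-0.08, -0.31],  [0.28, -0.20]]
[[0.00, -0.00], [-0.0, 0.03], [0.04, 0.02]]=v @ [[0.12,-0.01], [-0.03,-0.11]]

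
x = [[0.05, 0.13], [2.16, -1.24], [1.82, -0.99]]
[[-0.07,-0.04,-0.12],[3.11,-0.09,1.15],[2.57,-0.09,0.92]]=x @ [[0.93, -0.17, 0.01],  [-0.89, -0.22, -0.91]]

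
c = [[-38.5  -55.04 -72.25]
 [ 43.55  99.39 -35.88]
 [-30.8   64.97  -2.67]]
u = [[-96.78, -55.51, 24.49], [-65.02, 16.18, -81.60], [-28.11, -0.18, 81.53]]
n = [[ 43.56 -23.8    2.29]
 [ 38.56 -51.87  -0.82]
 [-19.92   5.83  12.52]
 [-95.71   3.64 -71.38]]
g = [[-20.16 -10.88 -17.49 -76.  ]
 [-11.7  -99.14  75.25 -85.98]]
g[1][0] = -11.7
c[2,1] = 64.97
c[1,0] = 43.55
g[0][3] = -76.0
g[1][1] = -99.14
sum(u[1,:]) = -130.44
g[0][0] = -20.16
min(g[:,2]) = -17.49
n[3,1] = 3.64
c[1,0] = 43.55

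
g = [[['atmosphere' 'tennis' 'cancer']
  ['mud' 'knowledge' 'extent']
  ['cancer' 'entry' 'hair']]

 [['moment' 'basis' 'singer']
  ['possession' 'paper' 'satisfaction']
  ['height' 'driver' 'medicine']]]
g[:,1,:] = [['mud', 'knowledge', 'extent'], ['possession', 'paper', 'satisfaction']]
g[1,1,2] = 'satisfaction'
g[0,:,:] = [['atmosphere', 'tennis', 'cancer'], ['mud', 'knowledge', 'extent'], ['cancer', 'entry', 'hair']]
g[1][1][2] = 'satisfaction'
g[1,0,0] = 'moment'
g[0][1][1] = 'knowledge'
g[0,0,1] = 'tennis'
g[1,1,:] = ['possession', 'paper', 'satisfaction']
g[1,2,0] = 'height'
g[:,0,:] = [['atmosphere', 'tennis', 'cancer'], ['moment', 'basis', 'singer']]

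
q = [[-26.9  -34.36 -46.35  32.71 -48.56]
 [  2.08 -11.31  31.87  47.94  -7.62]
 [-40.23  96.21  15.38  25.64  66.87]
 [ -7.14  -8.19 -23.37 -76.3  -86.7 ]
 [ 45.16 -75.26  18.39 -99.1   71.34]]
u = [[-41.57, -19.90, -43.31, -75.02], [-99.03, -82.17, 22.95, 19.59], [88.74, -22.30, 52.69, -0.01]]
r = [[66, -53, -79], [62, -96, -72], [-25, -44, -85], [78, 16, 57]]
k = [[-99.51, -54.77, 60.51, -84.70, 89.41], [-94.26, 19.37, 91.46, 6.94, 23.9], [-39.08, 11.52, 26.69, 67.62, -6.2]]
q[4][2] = 18.39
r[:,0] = [66, 62, -25, 78]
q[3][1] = -8.19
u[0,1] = -19.9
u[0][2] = -43.31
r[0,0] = 66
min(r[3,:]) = 16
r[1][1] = -96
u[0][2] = -43.31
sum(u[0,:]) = -179.8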